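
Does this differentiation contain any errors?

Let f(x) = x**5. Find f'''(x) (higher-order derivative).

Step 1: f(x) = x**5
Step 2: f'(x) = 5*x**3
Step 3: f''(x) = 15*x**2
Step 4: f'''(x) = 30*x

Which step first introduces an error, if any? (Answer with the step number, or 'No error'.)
Step 2

Step 2 is incorrect due to a wrong exponent.
The step shows: 5*x**3
The correct value should be: 5*x**4

Explanation: The exponent 4 on x was incorrectly written as 3: the term 5*x**4 was incorrectly written as 5*x**3
The later steps are derived from this incorrect expression, so the error originates in Step 2.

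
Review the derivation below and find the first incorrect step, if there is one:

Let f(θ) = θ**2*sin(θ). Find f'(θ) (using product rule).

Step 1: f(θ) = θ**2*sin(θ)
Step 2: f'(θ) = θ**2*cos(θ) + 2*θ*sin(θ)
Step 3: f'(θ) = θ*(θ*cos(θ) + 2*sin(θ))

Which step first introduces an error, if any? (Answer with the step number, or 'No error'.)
No error

All steps in this derivation are correct.
The final answer f'(θ) = θ*(θ*cos(θ) + 2*sin(θ)) is valid.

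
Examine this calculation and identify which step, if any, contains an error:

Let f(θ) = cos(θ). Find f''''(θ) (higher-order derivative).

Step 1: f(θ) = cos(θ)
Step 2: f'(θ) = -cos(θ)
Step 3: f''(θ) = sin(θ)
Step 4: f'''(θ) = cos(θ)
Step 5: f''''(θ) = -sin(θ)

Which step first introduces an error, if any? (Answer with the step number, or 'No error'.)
Step 2

Step 2 is incorrect due to a wrong trig function.
The step shows: -cos(θ)
The correct value should be: -sin(θ)

Explanation: sin(θ) was incorrectly written as cos(θ): the term -sin(θ) was incorrectly written as -cos(θ)
The later steps are derived from this incorrect expression, so the error originates in Step 2.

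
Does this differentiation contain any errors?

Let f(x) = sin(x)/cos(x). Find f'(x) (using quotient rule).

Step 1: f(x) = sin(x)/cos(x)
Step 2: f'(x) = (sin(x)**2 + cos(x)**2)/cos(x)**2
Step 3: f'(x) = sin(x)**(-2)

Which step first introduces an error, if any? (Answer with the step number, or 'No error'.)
Step 3

Step 3 is incorrect due to a wrong trig function.
The step shows: sin(x)**(-2)
The correct value should be: cos(x)**(-2)

Explanation: cos(x) was incorrectly written as sin(x): the term cos(x)**(-2) was incorrectly written as sin(x)**(-2)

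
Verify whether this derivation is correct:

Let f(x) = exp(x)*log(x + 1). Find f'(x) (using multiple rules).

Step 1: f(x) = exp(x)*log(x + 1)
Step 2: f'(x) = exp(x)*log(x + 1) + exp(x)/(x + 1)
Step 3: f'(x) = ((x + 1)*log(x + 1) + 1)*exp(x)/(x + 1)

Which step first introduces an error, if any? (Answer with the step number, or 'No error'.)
No error

All steps in this derivation are correct.
The final answer f'(x) = ((x + 1)*log(x + 1) + 1)*exp(x)/(x + 1) is valid.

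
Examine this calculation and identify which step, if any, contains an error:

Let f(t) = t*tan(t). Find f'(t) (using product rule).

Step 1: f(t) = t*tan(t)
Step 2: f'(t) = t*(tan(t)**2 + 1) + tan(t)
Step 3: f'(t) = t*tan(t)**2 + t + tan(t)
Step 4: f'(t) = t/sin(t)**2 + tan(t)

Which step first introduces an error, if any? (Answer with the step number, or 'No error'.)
Step 4

Step 4 is incorrect due to a wrong trig function.
The step shows: t/sin(t)**2 + tan(t)
The correct value should be: t/cos(t)**2 + tan(t)

Explanation: cos(t) was incorrectly written as sin(t): the term t/cos(t)**2 was incorrectly written as t/sin(t)**2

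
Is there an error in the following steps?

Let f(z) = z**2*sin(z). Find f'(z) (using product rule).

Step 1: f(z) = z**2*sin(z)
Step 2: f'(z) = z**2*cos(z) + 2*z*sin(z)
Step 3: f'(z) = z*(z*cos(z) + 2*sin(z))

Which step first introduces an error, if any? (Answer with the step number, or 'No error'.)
No error

All steps in this derivation are correct.
The final answer f'(z) = z*(z*cos(z) + 2*sin(z)) is valid.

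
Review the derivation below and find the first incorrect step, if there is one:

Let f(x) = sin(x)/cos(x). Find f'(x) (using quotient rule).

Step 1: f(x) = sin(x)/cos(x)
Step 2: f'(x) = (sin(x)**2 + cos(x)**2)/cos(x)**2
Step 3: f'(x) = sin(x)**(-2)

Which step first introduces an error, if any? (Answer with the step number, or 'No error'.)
Step 3

Step 3 is incorrect due to a wrong trig function.
The step shows: sin(x)**(-2)
The correct value should be: cos(x)**(-2)

Explanation: cos(x) was incorrectly written as sin(x): the term cos(x)**(-2) was incorrectly written as sin(x)**(-2)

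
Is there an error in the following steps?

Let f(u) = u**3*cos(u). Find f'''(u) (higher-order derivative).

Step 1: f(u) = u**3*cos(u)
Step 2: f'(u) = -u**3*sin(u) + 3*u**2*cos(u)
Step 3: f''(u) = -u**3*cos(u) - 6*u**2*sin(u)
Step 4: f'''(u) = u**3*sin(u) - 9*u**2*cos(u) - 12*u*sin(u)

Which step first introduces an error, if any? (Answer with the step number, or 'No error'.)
Step 3

Step 3 is incorrect due to a dropped term.
The step shows: -u**3*cos(u) - 6*u**2*sin(u)
The correct value should be: -u**3*cos(u) - 6*u**2*sin(u) + 6*u*cos(u)

Explanation: A term was dropped: the term 6*u*cos(u) was incorrectly omitted
The later steps are derived from this incorrect expression, so the error originates in Step 3.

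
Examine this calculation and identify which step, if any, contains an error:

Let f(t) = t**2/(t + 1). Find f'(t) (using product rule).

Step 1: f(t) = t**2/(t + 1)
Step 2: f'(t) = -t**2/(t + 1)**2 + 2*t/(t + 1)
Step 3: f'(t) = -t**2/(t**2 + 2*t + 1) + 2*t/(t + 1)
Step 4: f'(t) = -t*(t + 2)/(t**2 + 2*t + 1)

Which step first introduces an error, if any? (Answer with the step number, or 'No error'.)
Step 4

Step 4 is incorrect due to a sign flip.
The step shows: -t*(t + 2)/(t**2 + 2*t + 1)
The correct value should be: t*(t + 2)/(t**2 + 2*t + 1)

Explanation: The sign of the whole expression was flipped: the term t*(t + 2)/(t**2 + 2*t + 1) was incorrectly written as -t*(t + 2)/(t**2 + 2*t + 1)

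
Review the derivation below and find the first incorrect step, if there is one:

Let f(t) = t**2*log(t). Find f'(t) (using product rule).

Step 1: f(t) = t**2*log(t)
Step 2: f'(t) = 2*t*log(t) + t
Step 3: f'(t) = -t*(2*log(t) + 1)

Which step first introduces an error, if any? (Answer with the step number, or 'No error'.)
Step 3

Step 3 is incorrect due to a sign flip.
The step shows: -t*(2*log(t) + 1)
The correct value should be: t*(2*log(t) + 1)

Explanation: The sign of the whole expression was flipped: the term t*(2*log(t) + 1) was incorrectly written as -t*(2*log(t) + 1)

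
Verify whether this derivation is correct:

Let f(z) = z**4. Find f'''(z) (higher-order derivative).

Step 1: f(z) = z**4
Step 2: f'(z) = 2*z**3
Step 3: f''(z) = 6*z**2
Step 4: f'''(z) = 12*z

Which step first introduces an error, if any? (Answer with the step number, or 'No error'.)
Step 2

Step 2 is incorrect due to a wrong coefficient.
The step shows: 2*z**3
The correct value should be: 4*z**3

Explanation: The coefficient 4 was incorrectly written as 2: the term 4*z**3 was incorrectly written as 2*z**3
The later steps are derived from this incorrect expression, so the error originates in Step 2.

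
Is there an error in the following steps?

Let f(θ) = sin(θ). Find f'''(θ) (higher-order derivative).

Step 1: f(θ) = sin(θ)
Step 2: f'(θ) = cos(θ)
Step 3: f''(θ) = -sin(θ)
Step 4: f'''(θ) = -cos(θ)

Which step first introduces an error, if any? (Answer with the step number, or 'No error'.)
No error

All steps in this derivation are correct.
The final answer f'''(θ) = -cos(θ) is valid.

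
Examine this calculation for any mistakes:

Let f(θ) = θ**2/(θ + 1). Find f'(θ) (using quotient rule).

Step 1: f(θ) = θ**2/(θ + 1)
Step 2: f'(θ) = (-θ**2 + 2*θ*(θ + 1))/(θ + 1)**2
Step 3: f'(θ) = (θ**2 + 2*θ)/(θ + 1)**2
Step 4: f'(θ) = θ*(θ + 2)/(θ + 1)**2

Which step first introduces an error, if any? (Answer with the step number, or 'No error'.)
No error

All steps in this derivation are correct.
The final answer f'(θ) = θ*(θ + 2)/(θ + 1)**2 is valid.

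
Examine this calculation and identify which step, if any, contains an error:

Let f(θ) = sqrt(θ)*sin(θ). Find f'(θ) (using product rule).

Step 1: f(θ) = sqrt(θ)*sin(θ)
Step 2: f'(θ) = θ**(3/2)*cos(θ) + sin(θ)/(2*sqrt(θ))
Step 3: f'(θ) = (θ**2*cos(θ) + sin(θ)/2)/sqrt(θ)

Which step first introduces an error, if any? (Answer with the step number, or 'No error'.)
Step 2

Step 2 is incorrect due to a wrong exponent.
The step shows: θ**(3/2)*cos(θ) + sin(θ)/(2*sqrt(θ))
The correct value should be: sqrt(θ)*cos(θ) + sin(θ)/(2*sqrt(θ))

Explanation: The exponent 1/2 on θ was incorrectly written as 3/2: the term sqrt(θ)*cos(θ) was incorrectly written as θ**(3/2)*cos(θ)
The later steps are derived from this incorrect expression, so the error originates in Step 2.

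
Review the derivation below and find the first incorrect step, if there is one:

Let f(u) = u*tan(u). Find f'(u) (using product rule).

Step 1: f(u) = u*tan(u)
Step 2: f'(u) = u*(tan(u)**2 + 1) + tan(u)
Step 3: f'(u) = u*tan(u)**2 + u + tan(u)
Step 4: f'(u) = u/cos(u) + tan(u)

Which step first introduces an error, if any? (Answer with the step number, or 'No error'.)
Step 4

Step 4 is incorrect due to a wrong exponent.
The step shows: u/cos(u) + tan(u)
The correct value should be: u/cos(u)**2 + tan(u)

Explanation: The exponent -2 on cos(u) was incorrectly written as -1: the term u/cos(u)**2 was incorrectly written as u/cos(u)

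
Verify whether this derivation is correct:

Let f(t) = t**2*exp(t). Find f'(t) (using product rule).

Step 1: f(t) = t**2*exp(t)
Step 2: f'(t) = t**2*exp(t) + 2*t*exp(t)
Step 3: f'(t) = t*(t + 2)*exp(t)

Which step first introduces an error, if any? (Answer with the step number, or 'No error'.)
No error

All steps in this derivation are correct.
The final answer f'(t) = t*(t + 2)*exp(t) is valid.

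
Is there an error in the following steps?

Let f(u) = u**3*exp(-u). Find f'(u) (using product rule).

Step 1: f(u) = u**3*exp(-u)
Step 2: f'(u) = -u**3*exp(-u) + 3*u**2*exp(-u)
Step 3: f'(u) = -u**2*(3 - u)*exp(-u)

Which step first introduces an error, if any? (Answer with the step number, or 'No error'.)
Step 3

Step 3 is incorrect due to a sign flip.
The step shows: -u**2*(3 - u)*exp(-u)
The correct value should be: u**2*(3 - u)*exp(-u)

Explanation: The sign of the whole expression was flipped: the term u**2*(3 - u)*exp(-u) was incorrectly written as -u**2*(3 - u)*exp(-u)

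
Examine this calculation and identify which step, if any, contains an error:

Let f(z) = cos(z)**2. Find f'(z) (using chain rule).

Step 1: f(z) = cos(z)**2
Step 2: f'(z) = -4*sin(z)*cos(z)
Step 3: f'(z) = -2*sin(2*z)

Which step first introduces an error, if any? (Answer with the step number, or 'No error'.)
Step 2

Step 2 is incorrect due to a wrong coefficient.
The step shows: -4*sin(z)*cos(z)
The correct value should be: -2*sin(z)*cos(z)

Explanation: The coefficient -2 was incorrectly written as -4: the term -2*sin(z)*cos(z) was incorrectly written as -4*sin(z)*cos(z)
The later steps are derived from this incorrect expression, so the error originates in Step 2.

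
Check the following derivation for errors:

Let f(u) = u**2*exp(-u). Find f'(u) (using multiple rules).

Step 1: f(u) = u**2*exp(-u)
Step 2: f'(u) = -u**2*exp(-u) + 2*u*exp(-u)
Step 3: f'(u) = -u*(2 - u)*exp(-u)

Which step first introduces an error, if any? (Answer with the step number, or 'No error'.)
Step 3

Step 3 is incorrect due to a sign flip.
The step shows: -u*(2 - u)*exp(-u)
The correct value should be: u*(2 - u)*exp(-u)

Explanation: The sign of the whole expression was flipped: the term u*(2 - u)*exp(-u) was incorrectly written as -u*(2 - u)*exp(-u)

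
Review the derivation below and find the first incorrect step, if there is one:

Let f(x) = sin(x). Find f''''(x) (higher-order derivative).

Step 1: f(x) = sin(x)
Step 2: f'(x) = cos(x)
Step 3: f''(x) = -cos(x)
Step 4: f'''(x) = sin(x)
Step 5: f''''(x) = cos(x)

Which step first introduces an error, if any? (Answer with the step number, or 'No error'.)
Step 3

Step 3 is incorrect due to a wrong trig function.
The step shows: -cos(x)
The correct value should be: -sin(x)

Explanation: sin(x) was incorrectly written as cos(x): the term -sin(x) was incorrectly written as -cos(x)
The later steps are derived from this incorrect expression, so the error originates in Step 3.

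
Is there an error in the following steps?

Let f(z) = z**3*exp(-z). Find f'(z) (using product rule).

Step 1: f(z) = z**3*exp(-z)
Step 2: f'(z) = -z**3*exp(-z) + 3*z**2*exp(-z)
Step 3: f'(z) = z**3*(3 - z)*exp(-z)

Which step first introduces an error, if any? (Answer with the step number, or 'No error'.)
Step 3

Step 3 is incorrect due to a wrong exponent.
The step shows: z**3*(3 - z)*exp(-z)
The correct value should be: z**2*(3 - z)*exp(-z)

Explanation: The exponent 2 on z was incorrectly written as 3: the term z**2*(3 - z)*exp(-z) was incorrectly written as z**3*(3 - z)*exp(-z)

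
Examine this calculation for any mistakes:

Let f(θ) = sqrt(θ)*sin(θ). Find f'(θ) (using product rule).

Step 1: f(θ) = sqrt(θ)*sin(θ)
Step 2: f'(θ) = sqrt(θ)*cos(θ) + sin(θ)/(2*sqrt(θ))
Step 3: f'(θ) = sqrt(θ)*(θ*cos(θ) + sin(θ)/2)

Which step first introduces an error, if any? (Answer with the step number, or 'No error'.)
Step 3

Step 3 is incorrect due to a wrong exponent.
The step shows: sqrt(θ)*(θ*cos(θ) + sin(θ)/2)
The correct value should be: (θ*cos(θ) + sin(θ)/2)/sqrt(θ)

Explanation: The exponent -1/2 on θ was incorrectly written as 1/2: the term (θ*cos(θ) + sin(θ)/2)/sqrt(θ) was incorrectly written as sqrt(θ)*(θ*cos(θ) + sin(θ)/2)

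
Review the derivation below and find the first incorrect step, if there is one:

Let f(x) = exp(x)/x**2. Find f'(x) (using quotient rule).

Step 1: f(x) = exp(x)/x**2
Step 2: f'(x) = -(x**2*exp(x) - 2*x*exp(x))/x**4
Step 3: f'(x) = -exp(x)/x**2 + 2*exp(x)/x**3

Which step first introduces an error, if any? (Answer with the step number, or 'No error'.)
Step 2

Step 2 is incorrect due to a sign flip.
The step shows: -(x**2*exp(x) - 2*x*exp(x))/x**4
The correct value should be: (x**2*exp(x) - 2*x*exp(x))/x**4

Explanation: The sign of the whole expression was flipped: the term (x**2*exp(x) - 2*x*exp(x))/x**4 was incorrectly written as -(x**2*exp(x) - 2*x*exp(x))/x**4
The later steps are derived from this incorrect expression, so the error originates in Step 2.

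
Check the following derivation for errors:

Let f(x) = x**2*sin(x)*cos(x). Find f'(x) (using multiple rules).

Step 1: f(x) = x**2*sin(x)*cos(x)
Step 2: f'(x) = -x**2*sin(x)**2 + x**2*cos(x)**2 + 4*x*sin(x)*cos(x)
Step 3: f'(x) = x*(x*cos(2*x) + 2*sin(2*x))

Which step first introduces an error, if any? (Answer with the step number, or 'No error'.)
Step 2

Step 2 is incorrect due to a wrong coefficient.
The step shows: -x**2*sin(x)**2 + x**2*cos(x)**2 + 4*x*sin(x)*cos(x)
The correct value should be: -x**2*sin(x)**2 + x**2*cos(x)**2 + 2*x*sin(x)*cos(x)

Explanation: The coefficient 2 was incorrectly written as 4: the term 2*x*sin(x)*cos(x) was incorrectly written as 4*x*sin(x)*cos(x)
The later steps are derived from this incorrect expression, so the error originates in Step 2.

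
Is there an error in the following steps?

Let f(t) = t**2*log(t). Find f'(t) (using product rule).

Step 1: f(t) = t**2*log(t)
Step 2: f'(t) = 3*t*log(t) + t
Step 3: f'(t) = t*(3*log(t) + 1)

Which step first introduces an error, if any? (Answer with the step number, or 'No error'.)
Step 2

Step 2 is incorrect due to a wrong coefficient.
The step shows: 3*t*log(t) + t
The correct value should be: 2*t*log(t) + t

Explanation: The coefficient 2 was incorrectly written as 3: the term 2*t*log(t) was incorrectly written as 3*t*log(t)
The later steps are derived from this incorrect expression, so the error originates in Step 2.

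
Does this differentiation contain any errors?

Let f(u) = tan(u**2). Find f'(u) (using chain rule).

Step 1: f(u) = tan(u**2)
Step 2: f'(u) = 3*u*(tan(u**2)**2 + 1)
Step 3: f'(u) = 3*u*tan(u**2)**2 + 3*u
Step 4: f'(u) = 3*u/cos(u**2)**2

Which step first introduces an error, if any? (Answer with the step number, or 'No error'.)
Step 2

Step 2 is incorrect due to a wrong coefficient.
The step shows: 3*u*(tan(u**2)**2 + 1)
The correct value should be: 2*u*(tan(u**2)**2 + 1)

Explanation: The coefficient 2 was incorrectly written as 3: the term 2*u*(tan(u**2)**2 + 1) was incorrectly written as 3*u*(tan(u**2)**2 + 1)
The later steps are derived from this incorrect expression, so the error originates in Step 2.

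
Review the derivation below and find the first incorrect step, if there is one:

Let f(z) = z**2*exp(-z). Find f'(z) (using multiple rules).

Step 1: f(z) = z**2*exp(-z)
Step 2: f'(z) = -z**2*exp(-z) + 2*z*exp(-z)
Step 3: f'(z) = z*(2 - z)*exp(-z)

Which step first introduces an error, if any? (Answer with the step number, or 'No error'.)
No error

All steps in this derivation are correct.
The final answer f'(z) = z*(2 - z)*exp(-z) is valid.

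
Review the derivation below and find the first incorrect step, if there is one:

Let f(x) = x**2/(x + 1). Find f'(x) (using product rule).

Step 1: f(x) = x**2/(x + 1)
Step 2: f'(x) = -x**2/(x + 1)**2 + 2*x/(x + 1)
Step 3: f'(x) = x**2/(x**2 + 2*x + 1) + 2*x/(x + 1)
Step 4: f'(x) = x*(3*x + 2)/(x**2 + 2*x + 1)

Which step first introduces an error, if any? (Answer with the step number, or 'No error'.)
Step 3

Step 3 is incorrect due to a sign flip.
The step shows: x**2/(x**2 + 2*x + 1) + 2*x/(x + 1)
The correct value should be: -x**2/(x**2 + 2*x + 1) + 2*x/(x + 1)

Explanation: The sign of one term was flipped: the term -x**2/(x**2 + 2*x + 1) was incorrectly written as x**2/(x**2 + 2*x + 1)
The later steps are derived from this incorrect expression, so the error originates in Step 3.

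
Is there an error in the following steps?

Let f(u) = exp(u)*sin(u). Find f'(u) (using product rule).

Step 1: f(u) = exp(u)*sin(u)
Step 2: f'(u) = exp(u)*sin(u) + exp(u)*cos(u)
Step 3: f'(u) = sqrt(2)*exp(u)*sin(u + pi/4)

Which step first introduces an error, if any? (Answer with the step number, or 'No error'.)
No error

All steps in this derivation are correct.
The final answer f'(u) = sqrt(2)*exp(u)*sin(u + pi/4) is valid.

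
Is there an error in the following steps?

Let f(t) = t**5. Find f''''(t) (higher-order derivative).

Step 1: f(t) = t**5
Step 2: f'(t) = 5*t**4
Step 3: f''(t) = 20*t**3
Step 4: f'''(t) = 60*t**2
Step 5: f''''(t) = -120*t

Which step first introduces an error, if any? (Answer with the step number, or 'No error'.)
Step 5

Step 5 is incorrect due to a sign flip.
The step shows: -120*t
The correct value should be: 120*t

Explanation: The sign of the whole expression was flipped: the term 120*t was incorrectly written as -120*t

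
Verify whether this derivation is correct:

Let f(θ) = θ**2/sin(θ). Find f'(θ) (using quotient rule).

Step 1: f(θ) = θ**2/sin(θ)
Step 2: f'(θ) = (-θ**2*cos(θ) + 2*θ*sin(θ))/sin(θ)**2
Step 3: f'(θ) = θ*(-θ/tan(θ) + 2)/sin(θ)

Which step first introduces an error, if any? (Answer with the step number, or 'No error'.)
No error

All steps in this derivation are correct.
The final answer f'(θ) = θ*(-θ/tan(θ) + 2)/sin(θ) is valid.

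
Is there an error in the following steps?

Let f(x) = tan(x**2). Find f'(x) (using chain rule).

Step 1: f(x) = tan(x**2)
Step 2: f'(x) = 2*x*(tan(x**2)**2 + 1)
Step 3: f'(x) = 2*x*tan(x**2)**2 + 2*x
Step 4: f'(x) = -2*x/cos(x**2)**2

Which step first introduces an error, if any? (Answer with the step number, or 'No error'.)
Step 4

Step 4 is incorrect due to a sign flip.
The step shows: -2*x/cos(x**2)**2
The correct value should be: 2*x/cos(x**2)**2

Explanation: The sign of the whole expression was flipped: the term 2*x/cos(x**2)**2 was incorrectly written as -2*x/cos(x**2)**2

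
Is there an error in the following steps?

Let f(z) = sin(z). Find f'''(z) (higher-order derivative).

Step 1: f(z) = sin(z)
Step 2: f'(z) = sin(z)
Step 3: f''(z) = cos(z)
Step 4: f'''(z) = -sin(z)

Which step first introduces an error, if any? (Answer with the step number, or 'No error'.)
Step 2

Step 2 is incorrect due to a wrong trig function.
The step shows: sin(z)
The correct value should be: cos(z)

Explanation: cos(z) was incorrectly written as sin(z): the term cos(z) was incorrectly written as sin(z)
The later steps are derived from this incorrect expression, so the error originates in Step 2.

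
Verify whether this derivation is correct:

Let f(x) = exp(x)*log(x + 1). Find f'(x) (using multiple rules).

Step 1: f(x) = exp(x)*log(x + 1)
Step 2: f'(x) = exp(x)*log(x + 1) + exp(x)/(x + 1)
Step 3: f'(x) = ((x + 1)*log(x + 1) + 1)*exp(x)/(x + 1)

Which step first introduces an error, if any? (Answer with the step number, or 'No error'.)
No error

All steps in this derivation are correct.
The final answer f'(x) = ((x + 1)*log(x + 1) + 1)*exp(x)/(x + 1) is valid.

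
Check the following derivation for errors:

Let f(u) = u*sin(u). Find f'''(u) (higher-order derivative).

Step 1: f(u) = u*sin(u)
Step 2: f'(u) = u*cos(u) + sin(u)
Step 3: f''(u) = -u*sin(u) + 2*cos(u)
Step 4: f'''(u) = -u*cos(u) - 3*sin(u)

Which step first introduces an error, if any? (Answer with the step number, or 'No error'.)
No error

All steps in this derivation are correct.
The final answer f'''(u) = -u*cos(u) - 3*sin(u) is valid.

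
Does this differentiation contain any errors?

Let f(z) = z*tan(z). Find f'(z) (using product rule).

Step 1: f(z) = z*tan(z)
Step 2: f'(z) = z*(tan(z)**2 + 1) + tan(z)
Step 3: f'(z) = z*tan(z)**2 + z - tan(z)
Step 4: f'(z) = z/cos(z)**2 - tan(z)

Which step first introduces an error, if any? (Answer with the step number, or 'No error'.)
Step 3

Step 3 is incorrect due to a sign flip.
The step shows: z*tan(z)**2 + z - tan(z)
The correct value should be: z*tan(z)**2 + z + tan(z)

Explanation: The sign of one term was flipped: the term tan(z) was incorrectly written as -tan(z)
The later steps are derived from this incorrect expression, so the error originates in Step 3.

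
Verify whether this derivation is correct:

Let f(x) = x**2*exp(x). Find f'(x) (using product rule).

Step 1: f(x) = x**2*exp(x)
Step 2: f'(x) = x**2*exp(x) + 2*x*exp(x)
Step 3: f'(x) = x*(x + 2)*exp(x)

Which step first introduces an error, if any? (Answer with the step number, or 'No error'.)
No error

All steps in this derivation are correct.
The final answer f'(x) = x*(x + 2)*exp(x) is valid.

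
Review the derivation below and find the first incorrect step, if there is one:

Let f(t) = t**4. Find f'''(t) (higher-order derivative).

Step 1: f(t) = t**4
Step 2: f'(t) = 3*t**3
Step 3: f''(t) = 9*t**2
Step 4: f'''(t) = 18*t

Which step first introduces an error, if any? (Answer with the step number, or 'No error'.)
Step 2

Step 2 is incorrect due to a wrong coefficient.
The step shows: 3*t**3
The correct value should be: 4*t**3

Explanation: The coefficient 4 was incorrectly written as 3: the term 4*t**3 was incorrectly written as 3*t**3
The later steps are derived from this incorrect expression, so the error originates in Step 2.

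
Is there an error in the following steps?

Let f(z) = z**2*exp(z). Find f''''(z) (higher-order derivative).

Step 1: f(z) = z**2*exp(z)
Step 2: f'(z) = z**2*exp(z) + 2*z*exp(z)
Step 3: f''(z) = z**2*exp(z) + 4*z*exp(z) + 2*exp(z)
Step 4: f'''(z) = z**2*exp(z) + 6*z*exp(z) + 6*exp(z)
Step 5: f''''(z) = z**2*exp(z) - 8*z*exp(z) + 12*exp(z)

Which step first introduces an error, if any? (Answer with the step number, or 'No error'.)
Step 5

Step 5 is incorrect due to a sign flip.
The step shows: z**2*exp(z) - 8*z*exp(z) + 12*exp(z)
The correct value should be: z**2*exp(z) + 8*z*exp(z) + 12*exp(z)

Explanation: The sign of one term was flipped: the term 8*z*exp(z) was incorrectly written as -8*z*exp(z)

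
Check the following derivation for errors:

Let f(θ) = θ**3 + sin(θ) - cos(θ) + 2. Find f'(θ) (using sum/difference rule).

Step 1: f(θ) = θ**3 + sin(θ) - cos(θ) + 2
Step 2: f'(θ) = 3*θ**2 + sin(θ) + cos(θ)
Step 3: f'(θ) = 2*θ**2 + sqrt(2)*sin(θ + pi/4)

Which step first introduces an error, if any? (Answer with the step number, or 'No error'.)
Step 3

Step 3 is incorrect due to a wrong coefficient.
The step shows: 2*θ**2 + sqrt(2)*sin(θ + pi/4)
The correct value should be: 3*θ**2 + sqrt(2)*sin(θ + pi/4)

Explanation: The coefficient 3 was incorrectly written as 2: the term 3*θ**2 was incorrectly written as 2*θ**2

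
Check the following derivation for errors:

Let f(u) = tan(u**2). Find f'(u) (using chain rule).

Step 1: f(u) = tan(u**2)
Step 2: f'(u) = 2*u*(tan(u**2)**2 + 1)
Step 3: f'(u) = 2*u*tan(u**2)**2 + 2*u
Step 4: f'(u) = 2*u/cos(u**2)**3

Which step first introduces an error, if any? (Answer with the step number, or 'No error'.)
Step 4

Step 4 is incorrect due to a wrong exponent.
The step shows: 2*u/cos(u**2)**3
The correct value should be: 2*u/cos(u**2)**2

Explanation: The exponent -2 on cos(u**2) was incorrectly written as -3: the term 2*u/cos(u**2)**2 was incorrectly written as 2*u/cos(u**2)**3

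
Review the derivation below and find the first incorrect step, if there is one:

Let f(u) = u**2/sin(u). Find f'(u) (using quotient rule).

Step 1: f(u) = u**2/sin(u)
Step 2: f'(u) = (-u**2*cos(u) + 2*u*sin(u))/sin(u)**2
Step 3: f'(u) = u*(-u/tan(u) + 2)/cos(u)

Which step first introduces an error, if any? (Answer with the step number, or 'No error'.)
Step 3

Step 3 is incorrect due to a wrong trig function.
The step shows: u*(-u/tan(u) + 2)/cos(u)
The correct value should be: u*(-u/tan(u) + 2)/sin(u)

Explanation: sin(u) was incorrectly written as cos(u): the term u*(-u/tan(u) + 2)/sin(u) was incorrectly written as u*(-u/tan(u) + 2)/cos(u)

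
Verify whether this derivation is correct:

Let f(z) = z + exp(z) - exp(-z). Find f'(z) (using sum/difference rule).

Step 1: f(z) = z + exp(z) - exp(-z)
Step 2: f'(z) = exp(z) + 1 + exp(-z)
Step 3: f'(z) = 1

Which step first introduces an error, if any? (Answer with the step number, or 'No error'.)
Step 3

Step 3 is incorrect due to a dropped term.
The step shows: 1
The correct value should be: 2*cosh(z) + 1

Explanation: A term was dropped: the term 2*cosh(z) was incorrectly omitted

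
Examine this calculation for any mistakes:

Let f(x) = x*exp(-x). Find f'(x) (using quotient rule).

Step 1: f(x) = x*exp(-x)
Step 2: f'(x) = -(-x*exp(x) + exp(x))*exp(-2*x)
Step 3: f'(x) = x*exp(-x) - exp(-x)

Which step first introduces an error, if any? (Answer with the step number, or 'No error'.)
Step 2

Step 2 is incorrect due to a sign flip.
The step shows: -(-x*exp(x) + exp(x))*exp(-2*x)
The correct value should be: (-x*exp(x) + exp(x))*exp(-2*x)

Explanation: The sign of the whole expression was flipped: the term (-x*exp(x) + exp(x))*exp(-2*x) was incorrectly written as -(-x*exp(x) + exp(x))*exp(-2*x)
The later steps are derived from this incorrect expression, so the error originates in Step 2.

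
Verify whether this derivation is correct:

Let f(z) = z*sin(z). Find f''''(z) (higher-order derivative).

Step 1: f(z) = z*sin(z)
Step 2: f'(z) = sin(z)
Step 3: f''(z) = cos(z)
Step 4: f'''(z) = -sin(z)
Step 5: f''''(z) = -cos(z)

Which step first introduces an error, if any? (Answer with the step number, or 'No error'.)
Step 2

Step 2 is incorrect due to a dropped term.
The step shows: sin(z)
The correct value should be: z*cos(z) + sin(z)

Explanation: A term was dropped: the term z*cos(z) was incorrectly omitted
The later steps are derived from this incorrect expression, so the error originates in Step 2.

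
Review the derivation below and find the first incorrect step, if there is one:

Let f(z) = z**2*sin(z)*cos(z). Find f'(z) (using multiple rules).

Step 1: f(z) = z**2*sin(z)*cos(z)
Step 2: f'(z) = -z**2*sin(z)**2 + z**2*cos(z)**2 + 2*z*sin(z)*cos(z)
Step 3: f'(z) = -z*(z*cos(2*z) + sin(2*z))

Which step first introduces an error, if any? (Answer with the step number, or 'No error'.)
Step 3

Step 3 is incorrect due to a sign flip.
The step shows: -z*(z*cos(2*z) + sin(2*z))
The correct value should be: z*(z*cos(2*z) + sin(2*z))

Explanation: The sign of the whole expression was flipped: the term z*(z*cos(2*z) + sin(2*z)) was incorrectly written as -z*(z*cos(2*z) + sin(2*z))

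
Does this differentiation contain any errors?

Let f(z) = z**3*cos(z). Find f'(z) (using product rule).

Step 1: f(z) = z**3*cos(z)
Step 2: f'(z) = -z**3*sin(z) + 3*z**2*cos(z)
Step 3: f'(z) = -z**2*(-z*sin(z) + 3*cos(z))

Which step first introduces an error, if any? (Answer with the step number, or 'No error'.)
Step 3

Step 3 is incorrect due to a sign flip.
The step shows: -z**2*(-z*sin(z) + 3*cos(z))
The correct value should be: z**2*(-z*sin(z) + 3*cos(z))

Explanation: The sign of the whole expression was flipped: the term z**2*(-z*sin(z) + 3*cos(z)) was incorrectly written as -z**2*(-z*sin(z) + 3*cos(z))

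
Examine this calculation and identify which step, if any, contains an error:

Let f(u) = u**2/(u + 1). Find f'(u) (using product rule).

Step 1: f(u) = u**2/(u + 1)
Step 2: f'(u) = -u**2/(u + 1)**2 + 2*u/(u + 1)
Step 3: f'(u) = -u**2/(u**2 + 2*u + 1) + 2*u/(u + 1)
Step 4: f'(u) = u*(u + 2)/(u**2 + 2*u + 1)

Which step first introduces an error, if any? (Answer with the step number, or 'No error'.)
No error

All steps in this derivation are correct.
The final answer f'(u) = u*(u + 2)/(u**2 + 2*u + 1) is valid.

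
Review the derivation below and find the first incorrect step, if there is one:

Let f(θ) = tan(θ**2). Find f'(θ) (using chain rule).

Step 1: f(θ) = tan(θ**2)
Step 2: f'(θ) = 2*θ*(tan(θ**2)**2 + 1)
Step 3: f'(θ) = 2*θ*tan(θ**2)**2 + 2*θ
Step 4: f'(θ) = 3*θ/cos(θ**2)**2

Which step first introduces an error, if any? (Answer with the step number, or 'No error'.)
Step 4

Step 4 is incorrect due to a wrong coefficient.
The step shows: 3*θ/cos(θ**2)**2
The correct value should be: 2*θ/cos(θ**2)**2

Explanation: The coefficient 2 was incorrectly written as 3: the term 2*θ/cos(θ**2)**2 was incorrectly written as 3*θ/cos(θ**2)**2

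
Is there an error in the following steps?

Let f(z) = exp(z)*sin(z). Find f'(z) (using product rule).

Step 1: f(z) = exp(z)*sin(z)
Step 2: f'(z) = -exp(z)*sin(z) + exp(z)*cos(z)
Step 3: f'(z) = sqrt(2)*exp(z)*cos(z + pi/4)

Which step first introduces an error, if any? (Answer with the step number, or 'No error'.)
Step 2

Step 2 is incorrect due to a sign flip.
The step shows: -exp(z)*sin(z) + exp(z)*cos(z)
The correct value should be: exp(z)*sin(z) + exp(z)*cos(z)

Explanation: The sign of one term was flipped: the term exp(z)*sin(z) was incorrectly written as -exp(z)*sin(z)
The later steps are derived from this incorrect expression, so the error originates in Step 2.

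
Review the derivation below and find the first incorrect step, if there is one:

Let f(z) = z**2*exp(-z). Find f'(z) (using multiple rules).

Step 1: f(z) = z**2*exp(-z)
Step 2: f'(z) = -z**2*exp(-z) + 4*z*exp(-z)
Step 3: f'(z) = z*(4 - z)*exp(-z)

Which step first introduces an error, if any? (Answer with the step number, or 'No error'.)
Step 2

Step 2 is incorrect due to a wrong coefficient.
The step shows: -z**2*exp(-z) + 4*z*exp(-z)
The correct value should be: -z**2*exp(-z) + 2*z*exp(-z)

Explanation: The coefficient 2 was incorrectly written as 4: the term 2*z*exp(-z) was incorrectly written as 4*z*exp(-z)
The later steps are derived from this incorrect expression, so the error originates in Step 2.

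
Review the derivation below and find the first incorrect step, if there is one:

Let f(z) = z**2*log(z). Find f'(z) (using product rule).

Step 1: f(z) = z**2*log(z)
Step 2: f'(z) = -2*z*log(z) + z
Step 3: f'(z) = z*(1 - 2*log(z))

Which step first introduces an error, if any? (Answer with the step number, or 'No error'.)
Step 2

Step 2 is incorrect due to a sign flip.
The step shows: -2*z*log(z) + z
The correct value should be: 2*z*log(z) + z

Explanation: The sign of one term was flipped: the term 2*z*log(z) was incorrectly written as -2*z*log(z)
The later steps are derived from this incorrect expression, so the error originates in Step 2.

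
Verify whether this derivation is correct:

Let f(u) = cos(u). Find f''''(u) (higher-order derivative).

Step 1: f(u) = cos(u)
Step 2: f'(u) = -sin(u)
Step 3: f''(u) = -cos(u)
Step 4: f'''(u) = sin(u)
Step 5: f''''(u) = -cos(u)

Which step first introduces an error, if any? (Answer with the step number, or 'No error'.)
Step 5

Step 5 is incorrect due to a sign flip.
The step shows: -cos(u)
The correct value should be: cos(u)

Explanation: The sign of the whole expression was flipped: the term cos(u) was incorrectly written as -cos(u)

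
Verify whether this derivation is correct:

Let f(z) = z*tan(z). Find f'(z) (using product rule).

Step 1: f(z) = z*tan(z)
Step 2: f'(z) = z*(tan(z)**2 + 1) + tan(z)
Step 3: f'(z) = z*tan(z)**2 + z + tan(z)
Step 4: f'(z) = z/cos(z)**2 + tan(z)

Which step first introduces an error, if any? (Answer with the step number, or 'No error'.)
No error

All steps in this derivation are correct.
The final answer f'(z) = z/cos(z)**2 + tan(z) is valid.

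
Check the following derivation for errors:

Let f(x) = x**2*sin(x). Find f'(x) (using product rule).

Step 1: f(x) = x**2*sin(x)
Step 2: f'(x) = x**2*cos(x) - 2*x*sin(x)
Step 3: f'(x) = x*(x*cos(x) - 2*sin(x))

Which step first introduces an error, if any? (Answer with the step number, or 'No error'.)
Step 2

Step 2 is incorrect due to a sign flip.
The step shows: x**2*cos(x) - 2*x*sin(x)
The correct value should be: x**2*cos(x) + 2*x*sin(x)

Explanation: The sign of one term was flipped: the term 2*x*sin(x) was incorrectly written as -2*x*sin(x)
The later steps are derived from this incorrect expression, so the error originates in Step 2.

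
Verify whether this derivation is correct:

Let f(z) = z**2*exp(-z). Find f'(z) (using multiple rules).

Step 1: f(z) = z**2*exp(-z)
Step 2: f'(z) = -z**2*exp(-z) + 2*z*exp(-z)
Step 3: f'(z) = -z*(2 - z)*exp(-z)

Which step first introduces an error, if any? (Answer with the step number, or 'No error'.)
Step 3

Step 3 is incorrect due to a sign flip.
The step shows: -z*(2 - z)*exp(-z)
The correct value should be: z*(2 - z)*exp(-z)

Explanation: The sign of the whole expression was flipped: the term z*(2 - z)*exp(-z) was incorrectly written as -z*(2 - z)*exp(-z)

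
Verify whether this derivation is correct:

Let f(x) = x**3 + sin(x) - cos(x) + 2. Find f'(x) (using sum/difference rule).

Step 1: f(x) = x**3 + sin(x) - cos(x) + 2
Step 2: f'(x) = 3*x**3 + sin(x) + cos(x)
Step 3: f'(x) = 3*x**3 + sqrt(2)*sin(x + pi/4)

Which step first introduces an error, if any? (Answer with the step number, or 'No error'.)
Step 2

Step 2 is incorrect due to a wrong exponent.
The step shows: 3*x**3 + sin(x) + cos(x)
The correct value should be: 3*x**2 + sin(x) + cos(x)

Explanation: The exponent 2 on x was incorrectly written as 3: the term 3*x**2 was incorrectly written as 3*x**3
The later steps are derived from this incorrect expression, so the error originates in Step 2.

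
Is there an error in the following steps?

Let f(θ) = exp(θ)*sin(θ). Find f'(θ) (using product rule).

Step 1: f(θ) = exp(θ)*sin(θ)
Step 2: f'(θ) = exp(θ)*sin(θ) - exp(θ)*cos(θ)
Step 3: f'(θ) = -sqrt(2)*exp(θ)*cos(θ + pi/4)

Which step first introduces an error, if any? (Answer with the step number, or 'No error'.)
Step 2

Step 2 is incorrect due to a sign flip.
The step shows: exp(θ)*sin(θ) - exp(θ)*cos(θ)
The correct value should be: exp(θ)*sin(θ) + exp(θ)*cos(θ)

Explanation: The sign of one term was flipped: the term exp(θ)*cos(θ) was incorrectly written as -exp(θ)*cos(θ)
The later steps are derived from this incorrect expression, so the error originates in Step 2.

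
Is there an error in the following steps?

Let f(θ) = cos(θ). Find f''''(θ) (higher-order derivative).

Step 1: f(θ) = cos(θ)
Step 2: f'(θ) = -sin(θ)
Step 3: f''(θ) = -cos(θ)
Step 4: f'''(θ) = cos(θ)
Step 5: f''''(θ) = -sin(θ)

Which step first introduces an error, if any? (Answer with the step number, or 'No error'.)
Step 4

Step 4 is incorrect due to a wrong trig function.
The step shows: cos(θ)
The correct value should be: sin(θ)

Explanation: sin(θ) was incorrectly written as cos(θ): the term sin(θ) was incorrectly written as cos(θ)
The later steps are derived from this incorrect expression, so the error originates in Step 4.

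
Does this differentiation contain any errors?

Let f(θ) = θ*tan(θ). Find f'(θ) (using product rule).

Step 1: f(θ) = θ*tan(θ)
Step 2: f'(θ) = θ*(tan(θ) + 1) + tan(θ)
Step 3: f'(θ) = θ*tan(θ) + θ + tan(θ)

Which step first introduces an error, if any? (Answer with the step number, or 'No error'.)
Step 2

Step 2 is incorrect due to a wrong exponent.
The step shows: θ*(tan(θ) + 1) + tan(θ)
The correct value should be: θ*(tan(θ)**2 + 1) + tan(θ)

Explanation: The exponent 2 on tan(θ) was incorrectly written as 1: the term θ*(tan(θ)**2 + 1) was incorrectly written as θ*(tan(θ) + 1)
The later steps are derived from this incorrect expression, so the error originates in Step 2.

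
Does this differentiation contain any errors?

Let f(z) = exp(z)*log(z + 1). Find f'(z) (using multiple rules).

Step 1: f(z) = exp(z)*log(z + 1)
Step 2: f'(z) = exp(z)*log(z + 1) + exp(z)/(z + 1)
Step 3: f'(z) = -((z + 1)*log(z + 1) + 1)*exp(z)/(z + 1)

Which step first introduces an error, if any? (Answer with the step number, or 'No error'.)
Step 3

Step 3 is incorrect due to a sign flip.
The step shows: -((z + 1)*log(z + 1) + 1)*exp(z)/(z + 1)
The correct value should be: ((z + 1)*log(z + 1) + 1)*exp(z)/(z + 1)

Explanation: The sign of the whole expression was flipped: the term ((z + 1)*log(z + 1) + 1)*exp(z)/(z + 1) was incorrectly written as -((z + 1)*log(z + 1) + 1)*exp(z)/(z + 1)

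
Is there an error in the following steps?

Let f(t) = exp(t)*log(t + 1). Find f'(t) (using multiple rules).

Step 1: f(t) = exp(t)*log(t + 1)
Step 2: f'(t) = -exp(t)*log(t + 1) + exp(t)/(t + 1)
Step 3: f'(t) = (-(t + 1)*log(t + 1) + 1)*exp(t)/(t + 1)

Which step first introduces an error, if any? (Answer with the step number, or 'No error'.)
Step 2

Step 2 is incorrect due to a sign flip.
The step shows: -exp(t)*log(t + 1) + exp(t)/(t + 1)
The correct value should be: exp(t)*log(t + 1) + exp(t)/(t + 1)

Explanation: The sign of one term was flipped: the term exp(t)*log(t + 1) was incorrectly written as -exp(t)*log(t + 1)
The later steps are derived from this incorrect expression, so the error originates in Step 2.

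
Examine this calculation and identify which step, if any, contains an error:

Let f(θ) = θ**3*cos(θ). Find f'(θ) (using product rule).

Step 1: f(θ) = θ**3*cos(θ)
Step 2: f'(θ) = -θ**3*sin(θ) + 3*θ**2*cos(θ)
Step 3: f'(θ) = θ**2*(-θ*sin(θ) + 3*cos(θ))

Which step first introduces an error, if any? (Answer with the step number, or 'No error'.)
No error

All steps in this derivation are correct.
The final answer f'(θ) = θ**2*(-θ*sin(θ) + 3*cos(θ)) is valid.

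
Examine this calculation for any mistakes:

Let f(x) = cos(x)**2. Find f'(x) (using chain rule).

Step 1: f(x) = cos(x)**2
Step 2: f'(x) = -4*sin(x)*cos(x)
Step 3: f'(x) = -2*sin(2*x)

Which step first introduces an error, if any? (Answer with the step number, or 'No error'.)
Step 2

Step 2 is incorrect due to a wrong coefficient.
The step shows: -4*sin(x)*cos(x)
The correct value should be: -2*sin(x)*cos(x)

Explanation: The coefficient -2 was incorrectly written as -4: the term -2*sin(x)*cos(x) was incorrectly written as -4*sin(x)*cos(x)
The later steps are derived from this incorrect expression, so the error originates in Step 2.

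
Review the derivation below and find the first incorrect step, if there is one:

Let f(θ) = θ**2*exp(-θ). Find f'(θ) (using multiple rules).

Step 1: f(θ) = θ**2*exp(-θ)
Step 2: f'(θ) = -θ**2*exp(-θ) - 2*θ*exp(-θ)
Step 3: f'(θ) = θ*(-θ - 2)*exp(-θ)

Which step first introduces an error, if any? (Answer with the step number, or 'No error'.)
Step 2

Step 2 is incorrect due to a sign flip.
The step shows: -θ**2*exp(-θ) - 2*θ*exp(-θ)
The correct value should be: -θ**2*exp(-θ) + 2*θ*exp(-θ)

Explanation: The sign of one term was flipped: the term 2*θ*exp(-θ) was incorrectly written as -2*θ*exp(-θ)
The later steps are derived from this incorrect expression, so the error originates in Step 2.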